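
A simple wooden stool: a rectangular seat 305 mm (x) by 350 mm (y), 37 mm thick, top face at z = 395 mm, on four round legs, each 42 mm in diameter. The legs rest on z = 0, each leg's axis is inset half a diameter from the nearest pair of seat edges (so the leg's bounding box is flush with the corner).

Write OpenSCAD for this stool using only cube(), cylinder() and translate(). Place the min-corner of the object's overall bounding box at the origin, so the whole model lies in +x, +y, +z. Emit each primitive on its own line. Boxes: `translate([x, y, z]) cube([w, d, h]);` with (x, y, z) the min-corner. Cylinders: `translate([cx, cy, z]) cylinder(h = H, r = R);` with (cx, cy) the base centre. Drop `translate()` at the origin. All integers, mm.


// leg_h = 395 - 37 = 358
translate([0, 0, 358]) cube([305, 350, 37]);
translate([21, 21, 0]) cylinder(h = 358, r = 21);
translate([284, 21, 0]) cylinder(h = 358, r = 21);
translate([21, 329, 0]) cylinder(h = 358, r = 21);
translate([284, 329, 0]) cylinder(h = 358, r = 21);


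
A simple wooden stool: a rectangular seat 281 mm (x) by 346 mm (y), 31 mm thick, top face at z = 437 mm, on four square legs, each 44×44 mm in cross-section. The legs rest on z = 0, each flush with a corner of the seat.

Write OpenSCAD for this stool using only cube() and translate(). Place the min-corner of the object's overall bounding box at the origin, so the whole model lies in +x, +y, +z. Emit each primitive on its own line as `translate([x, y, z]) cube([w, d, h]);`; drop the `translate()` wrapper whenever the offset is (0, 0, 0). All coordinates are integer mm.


translate([0, 0, 406]) cube([281, 346, 31]);
cube([44, 44, 406]);
translate([237, 0, 0]) cube([44, 44, 406]);
translate([0, 302, 0]) cube([44, 44, 406]);
translate([237, 302, 0]) cube([44, 44, 406]);


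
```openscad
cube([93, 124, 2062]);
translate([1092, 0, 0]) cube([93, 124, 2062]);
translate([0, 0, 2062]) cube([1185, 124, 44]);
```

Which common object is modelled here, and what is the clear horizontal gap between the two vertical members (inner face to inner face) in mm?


A door frame. The clear opening width is 999 mm.

Two 2062 mm tall posts with a header on top — a door frame. The left jamb is 93 mm wide at x = 0; the right jamb starts at x = 1092. The clear opening is 1092 − 93 = 999 mm.


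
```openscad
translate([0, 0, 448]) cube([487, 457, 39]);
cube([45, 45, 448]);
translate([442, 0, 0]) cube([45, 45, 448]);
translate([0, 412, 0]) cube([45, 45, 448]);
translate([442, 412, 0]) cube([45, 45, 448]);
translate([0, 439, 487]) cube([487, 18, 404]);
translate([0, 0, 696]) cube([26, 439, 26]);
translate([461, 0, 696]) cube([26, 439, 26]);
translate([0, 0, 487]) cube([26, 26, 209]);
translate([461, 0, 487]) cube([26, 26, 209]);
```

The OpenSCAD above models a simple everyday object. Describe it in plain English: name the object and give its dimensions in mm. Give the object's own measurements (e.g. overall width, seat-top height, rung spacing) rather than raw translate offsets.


A chair. The seat is a 487×457×39 mm slab with its top at z = 487 mm, on four 45×45 mm corner legs (flush with the seat edges, standing on z = 0). A flat backrest 18 mm thick, 404 mm tall, spans the full seat width and rises from the seat top along its +y edge, rear face flush with the rear of the seat. Two armrests of 26×26 mm section run along each side from the seat's front edge to the front of the backrest, top faces 235 mm above the seat top and outer faces flush with the seat's x-edges; a 26×26 mm post under the front of each armrest stands on the seat at the front corner.


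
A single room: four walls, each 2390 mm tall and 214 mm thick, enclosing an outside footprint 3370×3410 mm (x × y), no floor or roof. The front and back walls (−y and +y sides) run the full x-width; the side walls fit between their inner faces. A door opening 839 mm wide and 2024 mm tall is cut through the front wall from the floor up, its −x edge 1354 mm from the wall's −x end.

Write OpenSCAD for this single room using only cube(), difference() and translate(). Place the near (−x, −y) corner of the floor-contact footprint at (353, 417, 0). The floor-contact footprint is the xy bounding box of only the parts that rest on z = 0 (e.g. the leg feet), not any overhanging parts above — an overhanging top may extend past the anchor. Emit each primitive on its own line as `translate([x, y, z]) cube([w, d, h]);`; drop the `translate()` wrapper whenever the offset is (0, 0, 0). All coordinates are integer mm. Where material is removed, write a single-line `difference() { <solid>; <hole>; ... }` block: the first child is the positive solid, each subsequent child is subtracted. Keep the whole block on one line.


difference() { translate([353, 417, 0]) cube([3370, 214, 2390]); translate([1707, 417, 0]) cube([839, 214, 2024]); }
translate([353, 3613, 0]) cube([3370, 214, 2390]);
translate([353, 631, 0]) cube([214, 2982, 2390]);
translate([3509, 631, 0]) cube([214, 2982, 2390]);


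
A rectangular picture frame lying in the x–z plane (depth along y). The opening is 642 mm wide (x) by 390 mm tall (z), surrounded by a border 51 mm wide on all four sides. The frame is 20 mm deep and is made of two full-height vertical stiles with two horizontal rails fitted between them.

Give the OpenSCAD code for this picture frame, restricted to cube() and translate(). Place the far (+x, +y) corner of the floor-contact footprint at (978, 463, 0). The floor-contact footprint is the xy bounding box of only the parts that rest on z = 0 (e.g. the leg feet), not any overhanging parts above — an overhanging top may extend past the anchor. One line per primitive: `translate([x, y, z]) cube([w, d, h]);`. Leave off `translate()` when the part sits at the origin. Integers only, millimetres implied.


translate([234, 443, 0]) cube([51, 20, 492]);
translate([927, 443, 0]) cube([51, 20, 492]);
translate([285, 443, 0]) cube([642, 20, 51]);
translate([285, 443, 441]) cube([642, 20, 51]);


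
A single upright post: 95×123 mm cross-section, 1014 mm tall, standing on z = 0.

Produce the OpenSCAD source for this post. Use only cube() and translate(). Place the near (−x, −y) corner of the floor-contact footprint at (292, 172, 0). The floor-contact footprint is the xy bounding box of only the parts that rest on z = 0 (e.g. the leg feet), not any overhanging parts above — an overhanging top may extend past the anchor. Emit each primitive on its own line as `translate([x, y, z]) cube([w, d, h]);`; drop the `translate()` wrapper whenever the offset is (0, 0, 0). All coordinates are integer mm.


translate([292, 172, 0]) cube([95, 123, 1014]);


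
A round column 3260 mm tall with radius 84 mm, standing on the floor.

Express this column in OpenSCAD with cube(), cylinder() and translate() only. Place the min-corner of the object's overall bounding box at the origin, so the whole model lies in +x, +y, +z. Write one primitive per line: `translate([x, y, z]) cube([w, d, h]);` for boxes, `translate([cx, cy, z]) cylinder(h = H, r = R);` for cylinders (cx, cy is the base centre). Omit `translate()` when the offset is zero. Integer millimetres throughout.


translate([84, 84, 0]) cylinder(h = 3260, r = 84);


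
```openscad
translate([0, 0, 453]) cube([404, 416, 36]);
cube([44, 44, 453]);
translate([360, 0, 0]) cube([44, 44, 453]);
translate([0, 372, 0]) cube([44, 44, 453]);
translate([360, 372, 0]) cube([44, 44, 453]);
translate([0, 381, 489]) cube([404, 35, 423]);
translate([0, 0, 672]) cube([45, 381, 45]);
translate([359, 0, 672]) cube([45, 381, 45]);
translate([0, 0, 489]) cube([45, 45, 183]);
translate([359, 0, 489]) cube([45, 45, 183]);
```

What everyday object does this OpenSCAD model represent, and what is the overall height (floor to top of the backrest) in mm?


A chair. The overall height is 912 mm.

A slab on four corner posts with a tall panel at the back — a chair. The seat slab sits at z = 453 with thickness 36, and the 423 mm backrest starts at the seat top, so the overall height is 453 + 36 + 423 = 912 mm.


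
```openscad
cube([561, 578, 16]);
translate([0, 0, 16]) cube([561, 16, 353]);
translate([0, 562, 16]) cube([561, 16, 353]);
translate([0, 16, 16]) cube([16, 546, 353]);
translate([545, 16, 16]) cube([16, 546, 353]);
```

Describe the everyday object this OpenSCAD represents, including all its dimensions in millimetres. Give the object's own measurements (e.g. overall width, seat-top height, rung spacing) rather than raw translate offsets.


An open-topped rectangular box: outside dimensions 561×578×369 mm, with a uniform wall and base thickness of 16 mm. The base is a full 561×578 slab on the floor; four walls sit on top of the base. The front and back walls (the −y and +y sides) span the full width; the two side walls fit between them.


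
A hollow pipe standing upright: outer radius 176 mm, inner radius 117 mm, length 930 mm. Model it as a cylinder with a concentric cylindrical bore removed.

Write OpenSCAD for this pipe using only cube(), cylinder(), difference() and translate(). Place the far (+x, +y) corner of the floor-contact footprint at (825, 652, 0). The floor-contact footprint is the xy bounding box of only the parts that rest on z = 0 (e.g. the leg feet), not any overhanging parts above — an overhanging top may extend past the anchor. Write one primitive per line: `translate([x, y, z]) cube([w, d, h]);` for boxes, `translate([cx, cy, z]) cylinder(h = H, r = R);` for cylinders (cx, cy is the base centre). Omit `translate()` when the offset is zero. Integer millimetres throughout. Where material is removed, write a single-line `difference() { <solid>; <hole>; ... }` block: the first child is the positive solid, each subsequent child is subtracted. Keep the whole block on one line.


difference() { translate([649, 476, 0]) cylinder(h = 930, r = 176); translate([649, 476, 0]) cylinder(h = 930, r = 117); }


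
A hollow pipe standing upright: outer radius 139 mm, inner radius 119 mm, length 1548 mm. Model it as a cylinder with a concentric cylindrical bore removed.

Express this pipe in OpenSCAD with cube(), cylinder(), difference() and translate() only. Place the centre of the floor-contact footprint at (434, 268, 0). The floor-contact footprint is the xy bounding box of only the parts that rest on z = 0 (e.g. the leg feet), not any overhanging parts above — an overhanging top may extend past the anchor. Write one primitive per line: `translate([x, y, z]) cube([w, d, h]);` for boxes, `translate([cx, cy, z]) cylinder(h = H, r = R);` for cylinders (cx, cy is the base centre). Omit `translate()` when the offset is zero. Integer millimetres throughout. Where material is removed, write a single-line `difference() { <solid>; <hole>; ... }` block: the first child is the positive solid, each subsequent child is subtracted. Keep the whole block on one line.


difference() { translate([434, 268, 0]) cylinder(h = 1548, r = 139); translate([434, 268, 0]) cylinder(h = 1548, r = 119); }


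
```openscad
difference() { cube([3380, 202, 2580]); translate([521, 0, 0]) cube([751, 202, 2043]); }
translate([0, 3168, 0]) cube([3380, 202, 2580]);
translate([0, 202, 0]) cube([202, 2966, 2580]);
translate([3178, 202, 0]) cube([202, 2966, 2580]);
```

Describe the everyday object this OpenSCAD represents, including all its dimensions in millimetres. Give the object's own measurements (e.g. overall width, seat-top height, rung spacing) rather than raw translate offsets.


A single room: four walls, each 2580 mm tall and 202 mm thick, enclosing an outside footprint 3380×3370 mm (x × y), no floor or roof. The front and back walls (−y and +y sides) run the full x-width; the side walls fit between their inner faces. A door opening 751 mm wide and 2043 mm tall is cut through the front wall from the floor up, its −x edge 521 mm from the wall's −x end.


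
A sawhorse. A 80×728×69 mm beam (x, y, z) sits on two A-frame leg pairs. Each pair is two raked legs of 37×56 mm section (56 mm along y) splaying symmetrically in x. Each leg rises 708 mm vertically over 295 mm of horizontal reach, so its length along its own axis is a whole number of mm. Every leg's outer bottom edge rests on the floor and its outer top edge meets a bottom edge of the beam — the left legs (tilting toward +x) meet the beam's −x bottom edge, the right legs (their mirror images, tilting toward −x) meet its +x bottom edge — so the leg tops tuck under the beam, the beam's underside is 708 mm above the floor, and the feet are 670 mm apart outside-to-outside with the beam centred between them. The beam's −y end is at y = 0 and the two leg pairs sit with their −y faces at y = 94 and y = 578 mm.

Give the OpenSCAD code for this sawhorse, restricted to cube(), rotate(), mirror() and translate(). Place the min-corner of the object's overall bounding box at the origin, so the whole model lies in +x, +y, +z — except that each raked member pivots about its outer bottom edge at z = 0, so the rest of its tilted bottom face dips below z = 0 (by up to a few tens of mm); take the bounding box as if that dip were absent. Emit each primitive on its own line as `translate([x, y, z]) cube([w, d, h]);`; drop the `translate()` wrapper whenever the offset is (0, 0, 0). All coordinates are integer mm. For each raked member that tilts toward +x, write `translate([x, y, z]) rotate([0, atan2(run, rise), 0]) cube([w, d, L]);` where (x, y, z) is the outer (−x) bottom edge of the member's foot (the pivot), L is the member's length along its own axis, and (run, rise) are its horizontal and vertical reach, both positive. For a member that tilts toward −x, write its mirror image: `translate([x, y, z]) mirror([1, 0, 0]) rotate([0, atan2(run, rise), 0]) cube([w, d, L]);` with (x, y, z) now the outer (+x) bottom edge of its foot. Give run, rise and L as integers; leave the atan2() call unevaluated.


// leg length = √(295² + 708²) = 767
// right-leg outer foot x = 2·295 + 80 = 670
// beam min-corner = (295, 0, 708)
translate([295, 0, 708]) cube([80, 728, 69]);
translate([0, 94, 0]) rotate([0, atan2(295, 708), 0]) cube([37, 56, 767]);
translate([670, 94, 0]) mirror([1, 0, 0]) rotate([0, atan2(295, 708), 0]) cube([37, 56, 767]);
translate([0, 578, 0]) rotate([0, atan2(295, 708), 0]) cube([37, 56, 767]);
translate([670, 578, 0]) mirror([1, 0, 0]) rotate([0, atan2(295, 708), 0]) cube([37, 56, 767]);


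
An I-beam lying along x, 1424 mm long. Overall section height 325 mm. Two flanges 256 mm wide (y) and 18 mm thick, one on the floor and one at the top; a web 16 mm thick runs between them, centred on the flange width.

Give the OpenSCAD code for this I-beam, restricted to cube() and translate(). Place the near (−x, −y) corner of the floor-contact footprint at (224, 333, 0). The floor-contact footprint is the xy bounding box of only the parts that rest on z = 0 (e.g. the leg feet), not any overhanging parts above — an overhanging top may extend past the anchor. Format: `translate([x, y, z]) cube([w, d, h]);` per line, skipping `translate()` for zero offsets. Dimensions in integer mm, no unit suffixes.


translate([224, 333, 0]) cube([1424, 256, 18]);
translate([224, 453, 18]) cube([1424, 16, 289]);
translate([224, 333, 307]) cube([1424, 256, 18]);


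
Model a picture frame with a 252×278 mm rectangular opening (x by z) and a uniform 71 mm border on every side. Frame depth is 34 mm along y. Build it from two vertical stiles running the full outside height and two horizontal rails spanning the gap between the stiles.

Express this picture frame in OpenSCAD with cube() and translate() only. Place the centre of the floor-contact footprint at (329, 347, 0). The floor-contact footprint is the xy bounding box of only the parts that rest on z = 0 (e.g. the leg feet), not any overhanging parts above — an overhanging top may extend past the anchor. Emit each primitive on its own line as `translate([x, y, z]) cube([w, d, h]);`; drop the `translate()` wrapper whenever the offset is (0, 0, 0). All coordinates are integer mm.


translate([132, 330, 0]) cube([71, 34, 420]);
translate([455, 330, 0]) cube([71, 34, 420]);
translate([203, 330, 0]) cube([252, 34, 71]);
translate([203, 330, 349]) cube([252, 34, 71]);


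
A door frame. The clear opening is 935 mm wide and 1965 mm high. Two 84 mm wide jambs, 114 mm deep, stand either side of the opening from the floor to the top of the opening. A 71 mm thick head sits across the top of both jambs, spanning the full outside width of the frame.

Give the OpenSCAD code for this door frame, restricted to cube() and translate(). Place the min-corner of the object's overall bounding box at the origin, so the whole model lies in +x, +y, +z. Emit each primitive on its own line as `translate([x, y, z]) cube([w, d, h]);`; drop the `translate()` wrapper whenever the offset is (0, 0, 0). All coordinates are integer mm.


cube([84, 114, 1965]);
translate([1019, 0, 0]) cube([84, 114, 1965]);
translate([0, 0, 1965]) cube([1103, 114, 71]);


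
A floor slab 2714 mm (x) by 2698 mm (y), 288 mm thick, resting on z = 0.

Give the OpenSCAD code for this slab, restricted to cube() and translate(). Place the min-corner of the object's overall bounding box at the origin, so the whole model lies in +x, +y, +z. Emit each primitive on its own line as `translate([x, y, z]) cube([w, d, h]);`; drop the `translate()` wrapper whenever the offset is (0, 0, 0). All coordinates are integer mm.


cube([2714, 2698, 288]);


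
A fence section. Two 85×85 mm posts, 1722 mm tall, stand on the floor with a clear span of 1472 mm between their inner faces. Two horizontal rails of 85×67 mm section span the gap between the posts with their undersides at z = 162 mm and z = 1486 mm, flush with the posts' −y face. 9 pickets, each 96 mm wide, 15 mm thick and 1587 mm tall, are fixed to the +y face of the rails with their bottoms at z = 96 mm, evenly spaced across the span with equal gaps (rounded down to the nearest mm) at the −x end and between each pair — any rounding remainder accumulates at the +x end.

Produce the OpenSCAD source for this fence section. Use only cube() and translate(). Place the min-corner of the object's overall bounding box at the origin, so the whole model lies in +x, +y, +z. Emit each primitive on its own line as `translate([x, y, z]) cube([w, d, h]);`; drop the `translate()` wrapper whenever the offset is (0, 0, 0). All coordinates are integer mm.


cube([85, 85, 1722]);
translate([1557, 0, 0]) cube([85, 85, 1722]);
translate([85, 0, 162]) cube([1472, 85, 67]);
translate([85, 0, 1486]) cube([1472, 85, 67]);
translate([145, 85, 96]) cube([96, 15, 1587]);
translate([301, 85, 96]) cube([96, 15, 1587]);
translate([457, 85, 96]) cube([96, 15, 1587]);
translate([613, 85, 96]) cube([96, 15, 1587]);
translate([769, 85, 96]) cube([96, 15, 1587]);
translate([925, 85, 96]) cube([96, 15, 1587]);
translate([1081, 85, 96]) cube([96, 15, 1587]);
translate([1237, 85, 96]) cube([96, 15, 1587]);
translate([1393, 85, 96]) cube([96, 15, 1587]);


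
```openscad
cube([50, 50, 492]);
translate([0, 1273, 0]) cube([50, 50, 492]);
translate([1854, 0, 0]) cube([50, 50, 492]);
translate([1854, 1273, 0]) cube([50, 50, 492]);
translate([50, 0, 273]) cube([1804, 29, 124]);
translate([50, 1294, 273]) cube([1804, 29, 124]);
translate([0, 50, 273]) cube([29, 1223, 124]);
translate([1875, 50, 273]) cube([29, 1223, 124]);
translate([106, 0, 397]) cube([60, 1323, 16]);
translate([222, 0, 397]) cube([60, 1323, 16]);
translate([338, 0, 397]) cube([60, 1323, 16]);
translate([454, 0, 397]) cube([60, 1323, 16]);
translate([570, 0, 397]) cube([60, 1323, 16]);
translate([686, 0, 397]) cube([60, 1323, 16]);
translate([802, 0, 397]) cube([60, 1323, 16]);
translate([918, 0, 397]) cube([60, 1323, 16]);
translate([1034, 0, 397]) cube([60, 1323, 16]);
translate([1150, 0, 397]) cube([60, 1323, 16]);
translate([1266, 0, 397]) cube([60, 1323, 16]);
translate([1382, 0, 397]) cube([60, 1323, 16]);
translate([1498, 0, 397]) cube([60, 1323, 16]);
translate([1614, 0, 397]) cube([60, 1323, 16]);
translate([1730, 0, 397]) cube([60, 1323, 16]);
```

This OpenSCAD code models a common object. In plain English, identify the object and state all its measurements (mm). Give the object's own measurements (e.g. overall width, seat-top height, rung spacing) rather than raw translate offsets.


A bed frame 1904 mm long (x) by 1323 mm wide (y). Four 50×50 mm corner posts, 492 mm tall, at the corners of the footprint. Four rails of 29 mm thickness and 124 mm height run between adjacent posts with their undersides at z = 273 mm, their outer faces flush with the outside of the frame (the two x-running rails run between the posts' inner faces; the two y-running rails run between the posts' inner faces). 15 slats, each 60 mm wide (x) and 16 mm thick, lie across the top of the two x-running rails, running the full 1323 mm width of the frame in y; along x they sit between the end posts with a 56 mm gap after the −x posts and between neighbouring slats, leaving 64 mm before the +x posts.


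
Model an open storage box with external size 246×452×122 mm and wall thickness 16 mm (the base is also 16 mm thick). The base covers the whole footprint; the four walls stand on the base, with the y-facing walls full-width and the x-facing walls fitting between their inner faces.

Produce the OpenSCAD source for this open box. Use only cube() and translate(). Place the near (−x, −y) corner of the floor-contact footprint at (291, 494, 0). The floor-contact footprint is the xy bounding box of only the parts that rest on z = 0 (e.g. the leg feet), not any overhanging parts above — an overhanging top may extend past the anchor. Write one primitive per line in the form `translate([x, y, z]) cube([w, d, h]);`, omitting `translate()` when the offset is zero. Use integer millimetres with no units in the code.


translate([291, 494, 0]) cube([246, 452, 16]);
translate([291, 494, 16]) cube([246, 16, 106]);
translate([291, 930, 16]) cube([246, 16, 106]);
translate([291, 510, 16]) cube([16, 420, 106]);
translate([521, 510, 16]) cube([16, 420, 106]);


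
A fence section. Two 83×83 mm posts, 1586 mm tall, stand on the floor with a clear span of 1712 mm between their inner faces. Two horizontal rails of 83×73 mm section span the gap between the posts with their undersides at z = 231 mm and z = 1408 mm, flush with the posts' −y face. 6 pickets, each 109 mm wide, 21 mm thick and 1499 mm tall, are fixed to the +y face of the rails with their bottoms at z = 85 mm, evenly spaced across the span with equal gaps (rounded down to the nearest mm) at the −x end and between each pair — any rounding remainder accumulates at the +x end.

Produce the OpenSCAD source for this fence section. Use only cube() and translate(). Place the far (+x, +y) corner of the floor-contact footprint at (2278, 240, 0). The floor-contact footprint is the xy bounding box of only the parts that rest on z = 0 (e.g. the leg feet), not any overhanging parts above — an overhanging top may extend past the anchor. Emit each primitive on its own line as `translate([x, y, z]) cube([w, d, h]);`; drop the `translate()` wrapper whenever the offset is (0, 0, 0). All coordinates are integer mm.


translate([400, 157, 0]) cube([83, 83, 1586]);
translate([2195, 157, 0]) cube([83, 83, 1586]);
translate([483, 157, 231]) cube([1712, 83, 73]);
translate([483, 157, 1408]) cube([1712, 83, 73]);
translate([634, 240, 85]) cube([109, 21, 1499]);
translate([894, 240, 85]) cube([109, 21, 1499]);
translate([1154, 240, 85]) cube([109, 21, 1499]);
translate([1414, 240, 85]) cube([109, 21, 1499]);
translate([1674, 240, 85]) cube([109, 21, 1499]);
translate([1934, 240, 85]) cube([109, 21, 1499]);


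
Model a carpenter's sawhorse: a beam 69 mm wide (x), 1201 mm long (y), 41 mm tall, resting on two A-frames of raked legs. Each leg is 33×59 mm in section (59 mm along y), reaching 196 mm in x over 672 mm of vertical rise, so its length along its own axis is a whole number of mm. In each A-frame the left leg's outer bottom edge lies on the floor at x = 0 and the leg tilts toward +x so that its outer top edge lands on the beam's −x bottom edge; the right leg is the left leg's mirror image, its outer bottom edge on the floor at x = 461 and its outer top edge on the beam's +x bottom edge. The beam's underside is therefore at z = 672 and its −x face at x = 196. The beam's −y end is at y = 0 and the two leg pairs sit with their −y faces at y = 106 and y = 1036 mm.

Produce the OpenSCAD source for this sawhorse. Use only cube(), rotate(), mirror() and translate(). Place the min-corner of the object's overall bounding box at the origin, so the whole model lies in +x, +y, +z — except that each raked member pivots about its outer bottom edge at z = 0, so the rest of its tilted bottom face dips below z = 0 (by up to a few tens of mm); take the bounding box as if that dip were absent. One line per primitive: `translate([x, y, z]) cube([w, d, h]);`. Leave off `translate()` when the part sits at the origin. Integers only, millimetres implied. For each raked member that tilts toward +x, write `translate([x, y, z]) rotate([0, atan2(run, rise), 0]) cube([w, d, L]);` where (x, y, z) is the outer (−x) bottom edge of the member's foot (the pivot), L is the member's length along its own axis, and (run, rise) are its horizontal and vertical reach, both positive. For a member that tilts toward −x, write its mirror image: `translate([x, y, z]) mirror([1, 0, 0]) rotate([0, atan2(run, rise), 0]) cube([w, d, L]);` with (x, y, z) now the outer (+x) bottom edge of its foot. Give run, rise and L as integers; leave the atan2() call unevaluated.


// leg length = √(196² + 672²) = 700
// right-leg outer foot x = 2·196 + 69 = 461
// beam min-corner = (196, 0, 672)
translate([196, 0, 672]) cube([69, 1201, 41]);
translate([0, 106, 0]) rotate([0, atan2(196, 672), 0]) cube([33, 59, 700]);
translate([461, 106, 0]) mirror([1, 0, 0]) rotate([0, atan2(196, 672), 0]) cube([33, 59, 700]);
translate([0, 1036, 0]) rotate([0, atan2(196, 672), 0]) cube([33, 59, 700]);
translate([461, 1036, 0]) mirror([1, 0, 0]) rotate([0, atan2(196, 672), 0]) cube([33, 59, 700]);


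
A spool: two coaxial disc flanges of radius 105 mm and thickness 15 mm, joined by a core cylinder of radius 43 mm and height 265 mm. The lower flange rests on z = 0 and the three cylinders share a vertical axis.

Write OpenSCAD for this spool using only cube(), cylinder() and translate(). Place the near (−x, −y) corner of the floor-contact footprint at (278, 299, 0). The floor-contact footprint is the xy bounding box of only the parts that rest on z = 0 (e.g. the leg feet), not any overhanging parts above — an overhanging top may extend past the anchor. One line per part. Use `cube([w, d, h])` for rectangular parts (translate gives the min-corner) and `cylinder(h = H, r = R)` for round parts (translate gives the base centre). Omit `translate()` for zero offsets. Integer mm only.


translate([383, 404, 0]) cylinder(h = 15, r = 105);
translate([383, 404, 15]) cylinder(h = 265, r = 43);
translate([383, 404, 280]) cylinder(h = 15, r = 105);


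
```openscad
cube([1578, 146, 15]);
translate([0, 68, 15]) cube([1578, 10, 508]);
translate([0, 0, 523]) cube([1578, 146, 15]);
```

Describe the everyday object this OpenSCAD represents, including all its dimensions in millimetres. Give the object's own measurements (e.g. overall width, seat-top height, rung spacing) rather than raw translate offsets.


An I-beam lying along x, 1578 mm long. Overall section height 538 mm. Two flanges 146 mm wide (y) and 15 mm thick, one on the floor and one at the top; a web 10 mm thick runs between them, centred on the flange width.


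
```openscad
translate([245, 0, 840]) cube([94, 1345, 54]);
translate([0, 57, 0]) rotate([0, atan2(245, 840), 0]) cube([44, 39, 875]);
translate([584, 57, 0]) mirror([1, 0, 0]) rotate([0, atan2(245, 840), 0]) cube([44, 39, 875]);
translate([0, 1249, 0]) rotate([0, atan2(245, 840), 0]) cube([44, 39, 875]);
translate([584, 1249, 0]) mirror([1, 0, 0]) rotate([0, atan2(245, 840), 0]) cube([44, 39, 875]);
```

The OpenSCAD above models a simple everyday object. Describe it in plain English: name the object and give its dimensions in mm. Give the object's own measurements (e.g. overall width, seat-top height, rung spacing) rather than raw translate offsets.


A sawhorse. A 94×1345×54 mm beam (x, y, z) sits on two A-frame leg pairs. Each pair is two raked legs of 44×39 mm section (39 mm along y) splaying symmetrically in x. Each leg rises 840 mm vertically over 245 mm of horizontal reach and is 875 mm long along its own axis. Every leg's outer bottom edge rests on the floor and its outer top edge meets a bottom edge of the beam — the left legs (tilting toward +x) meet the beam's −x bottom edge, the right legs (their mirror images, tilting toward −x) meet its +x bottom edge — so the leg tops tuck under the beam, the beam's underside is 840 mm above the floor, and the feet are 584 mm apart outside-to-outside with the beam centred between them. The two leg pairs are set in 57 mm from either end of the beam.


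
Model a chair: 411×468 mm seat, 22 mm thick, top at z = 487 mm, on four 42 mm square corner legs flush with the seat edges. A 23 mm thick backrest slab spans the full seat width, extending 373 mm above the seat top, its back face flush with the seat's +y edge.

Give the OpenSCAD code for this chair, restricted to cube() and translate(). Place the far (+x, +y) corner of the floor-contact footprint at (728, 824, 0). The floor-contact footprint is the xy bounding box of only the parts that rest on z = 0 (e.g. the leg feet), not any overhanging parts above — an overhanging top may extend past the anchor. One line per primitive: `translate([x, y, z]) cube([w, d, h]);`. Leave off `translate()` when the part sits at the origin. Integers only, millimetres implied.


// leg_h = 487 - 22 = 465
translate([317, 356, 465]) cube([411, 468, 22]);
translate([317, 356, 0]) cube([42, 42, 465]);
translate([686, 356, 0]) cube([42, 42, 465]);
translate([317, 782, 0]) cube([42, 42, 465]);
translate([686, 782, 0]) cube([42, 42, 465]);
translate([317, 801, 487]) cube([411, 23, 373]);


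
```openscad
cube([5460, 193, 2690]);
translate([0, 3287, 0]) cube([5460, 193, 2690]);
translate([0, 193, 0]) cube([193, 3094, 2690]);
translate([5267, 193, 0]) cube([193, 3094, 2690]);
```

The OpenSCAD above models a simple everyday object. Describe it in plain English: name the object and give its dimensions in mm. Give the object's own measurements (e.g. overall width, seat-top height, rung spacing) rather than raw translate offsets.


The wall frame of a small rectangular building: four walls, each 2690 mm tall and 193 mm thick, enclosing a footprint 5460 mm (x) by 3480 mm (y) outside-to-outside, with no floor or roof. The front and back walls (the −y and +y sides) span the full width; the two side walls fit between them.


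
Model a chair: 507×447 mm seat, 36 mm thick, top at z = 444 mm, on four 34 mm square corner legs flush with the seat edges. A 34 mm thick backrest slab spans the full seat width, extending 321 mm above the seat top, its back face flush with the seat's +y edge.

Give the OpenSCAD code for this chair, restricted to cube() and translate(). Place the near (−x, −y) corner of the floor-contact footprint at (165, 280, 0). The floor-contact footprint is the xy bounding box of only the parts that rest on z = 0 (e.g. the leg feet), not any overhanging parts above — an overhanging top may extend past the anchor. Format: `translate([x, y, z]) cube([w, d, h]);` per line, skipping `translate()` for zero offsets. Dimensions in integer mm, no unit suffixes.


translate([165, 280, 408]) cube([507, 447, 36]);
translate([165, 280, 0]) cube([34, 34, 408]);
translate([638, 280, 0]) cube([34, 34, 408]);
translate([165, 693, 0]) cube([34, 34, 408]);
translate([638, 693, 0]) cube([34, 34, 408]);
translate([165, 693, 444]) cube([507, 34, 321]);


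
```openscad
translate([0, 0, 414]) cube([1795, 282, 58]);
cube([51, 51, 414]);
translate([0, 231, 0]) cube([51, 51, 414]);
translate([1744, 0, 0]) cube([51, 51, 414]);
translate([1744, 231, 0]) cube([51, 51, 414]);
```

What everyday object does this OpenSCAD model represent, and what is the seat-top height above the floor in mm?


A bench. The seat-top height is 472 mm.

A long slab on four corner posts — a bench. The slab sits at z = 414 with thickness 58, so the top is 414 + 58 = 472 mm.


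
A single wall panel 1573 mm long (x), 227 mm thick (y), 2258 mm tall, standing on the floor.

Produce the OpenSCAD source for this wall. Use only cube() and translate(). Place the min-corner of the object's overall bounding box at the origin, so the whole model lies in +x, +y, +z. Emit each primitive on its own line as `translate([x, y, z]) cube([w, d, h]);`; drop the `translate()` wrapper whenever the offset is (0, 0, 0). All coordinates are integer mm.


cube([1573, 227, 2258]);


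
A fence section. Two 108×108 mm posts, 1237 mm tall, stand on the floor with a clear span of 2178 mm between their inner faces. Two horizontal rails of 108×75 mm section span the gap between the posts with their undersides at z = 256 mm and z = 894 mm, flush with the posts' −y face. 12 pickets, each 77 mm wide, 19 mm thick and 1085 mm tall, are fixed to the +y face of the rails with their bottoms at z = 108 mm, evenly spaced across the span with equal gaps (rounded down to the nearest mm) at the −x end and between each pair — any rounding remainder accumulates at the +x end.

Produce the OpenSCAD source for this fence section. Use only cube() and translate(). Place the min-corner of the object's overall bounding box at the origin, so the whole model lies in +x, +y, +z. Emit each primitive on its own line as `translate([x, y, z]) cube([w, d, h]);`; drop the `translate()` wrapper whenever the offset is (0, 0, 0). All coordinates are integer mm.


cube([108, 108, 1237]);
translate([2286, 0, 0]) cube([108, 108, 1237]);
translate([108, 0, 256]) cube([2178, 108, 75]);
translate([108, 0, 894]) cube([2178, 108, 75]);
translate([204, 108, 108]) cube([77, 19, 1085]);
translate([377, 108, 108]) cube([77, 19, 1085]);
translate([550, 108, 108]) cube([77, 19, 1085]);
translate([723, 108, 108]) cube([77, 19, 1085]);
translate([896, 108, 108]) cube([77, 19, 1085]);
translate([1069, 108, 108]) cube([77, 19, 1085]);
translate([1242, 108, 108]) cube([77, 19, 1085]);
translate([1415, 108, 108]) cube([77, 19, 1085]);
translate([1588, 108, 108]) cube([77, 19, 1085]);
translate([1761, 108, 108]) cube([77, 19, 1085]);
translate([1934, 108, 108]) cube([77, 19, 1085]);
translate([2107, 108, 108]) cube([77, 19, 1085]);


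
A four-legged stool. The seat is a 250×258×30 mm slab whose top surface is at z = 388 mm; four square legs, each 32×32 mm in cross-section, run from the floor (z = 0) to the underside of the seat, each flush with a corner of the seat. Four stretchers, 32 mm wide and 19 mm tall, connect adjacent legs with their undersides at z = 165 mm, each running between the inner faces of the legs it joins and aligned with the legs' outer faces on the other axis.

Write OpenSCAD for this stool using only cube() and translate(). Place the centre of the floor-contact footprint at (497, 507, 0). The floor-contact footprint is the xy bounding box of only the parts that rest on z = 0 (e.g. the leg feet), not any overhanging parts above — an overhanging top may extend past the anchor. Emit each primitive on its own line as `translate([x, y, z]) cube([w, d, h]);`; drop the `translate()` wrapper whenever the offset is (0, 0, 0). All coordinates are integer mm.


translate([372, 378, 358]) cube([250, 258, 30]);
translate([372, 378, 0]) cube([32, 32, 358]);
translate([590, 378, 0]) cube([32, 32, 358]);
translate([372, 604, 0]) cube([32, 32, 358]);
translate([590, 604, 0]) cube([32, 32, 358]);
translate([404, 378, 165]) cube([186, 32, 19]);
translate([404, 604, 165]) cube([186, 32, 19]);
translate([372, 410, 165]) cube([32, 194, 19]);
translate([590, 410, 165]) cube([32, 194, 19]);


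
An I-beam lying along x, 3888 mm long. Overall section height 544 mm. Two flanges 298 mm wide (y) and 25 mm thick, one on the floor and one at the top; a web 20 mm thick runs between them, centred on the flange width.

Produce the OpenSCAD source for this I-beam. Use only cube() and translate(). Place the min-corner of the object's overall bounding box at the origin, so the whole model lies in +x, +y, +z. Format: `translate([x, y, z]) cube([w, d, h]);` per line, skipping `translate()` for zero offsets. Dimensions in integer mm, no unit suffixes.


cube([3888, 298, 25]);
translate([0, 139, 25]) cube([3888, 20, 494]);
translate([0, 0, 519]) cube([3888, 298, 25]);


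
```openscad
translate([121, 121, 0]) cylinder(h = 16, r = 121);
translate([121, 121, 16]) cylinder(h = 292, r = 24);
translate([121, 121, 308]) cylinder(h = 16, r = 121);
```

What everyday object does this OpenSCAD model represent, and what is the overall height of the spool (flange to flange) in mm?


A spool. The overall height is 324 mm.

Three coaxial cylinders, large–small–large — a spool. Two 16 mm flanges and a 292 mm core give 16 + 292 + 16 = 324 mm.


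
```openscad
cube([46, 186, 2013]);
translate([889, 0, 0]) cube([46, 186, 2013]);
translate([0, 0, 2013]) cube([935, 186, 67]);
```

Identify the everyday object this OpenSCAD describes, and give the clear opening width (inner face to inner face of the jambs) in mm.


A door frame. The clear opening width is 843 mm.

Two 2013 mm tall posts with a header on top — a door frame. The left jamb is 46 mm wide at x = 0; the right jamb starts at x = 889. The clear opening is 889 − 46 = 843 mm.


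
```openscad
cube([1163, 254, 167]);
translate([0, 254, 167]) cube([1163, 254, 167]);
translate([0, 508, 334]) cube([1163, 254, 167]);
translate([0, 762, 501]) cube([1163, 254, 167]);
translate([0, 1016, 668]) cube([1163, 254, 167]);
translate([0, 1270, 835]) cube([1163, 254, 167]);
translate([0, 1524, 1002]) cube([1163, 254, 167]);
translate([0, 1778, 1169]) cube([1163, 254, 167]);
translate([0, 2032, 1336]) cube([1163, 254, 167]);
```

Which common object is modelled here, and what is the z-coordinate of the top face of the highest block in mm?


A staircase. The total rise is 1503 mm.

9 identical blocks, each offset up and back from the previous — a staircase. Each step is 167 mm tall and there are 9 of them, so the total rise is 9 × 167 = 1503 mm.


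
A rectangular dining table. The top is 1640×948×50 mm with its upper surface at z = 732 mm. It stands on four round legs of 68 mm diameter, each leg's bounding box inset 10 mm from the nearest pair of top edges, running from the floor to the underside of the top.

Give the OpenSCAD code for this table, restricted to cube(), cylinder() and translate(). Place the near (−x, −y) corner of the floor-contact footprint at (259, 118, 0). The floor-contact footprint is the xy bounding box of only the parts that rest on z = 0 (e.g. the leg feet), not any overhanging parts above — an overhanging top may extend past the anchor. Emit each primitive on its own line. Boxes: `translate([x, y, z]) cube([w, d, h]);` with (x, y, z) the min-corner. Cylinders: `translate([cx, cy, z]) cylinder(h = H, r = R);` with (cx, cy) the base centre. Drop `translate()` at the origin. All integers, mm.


translate([249, 108, 682]) cube([1640, 948, 50]);
translate([293, 152, 0]) cylinder(h = 682, r = 34);
translate([1845, 152, 0]) cylinder(h = 682, r = 34);
translate([293, 1012, 0]) cylinder(h = 682, r = 34);
translate([1845, 1012, 0]) cylinder(h = 682, r = 34);


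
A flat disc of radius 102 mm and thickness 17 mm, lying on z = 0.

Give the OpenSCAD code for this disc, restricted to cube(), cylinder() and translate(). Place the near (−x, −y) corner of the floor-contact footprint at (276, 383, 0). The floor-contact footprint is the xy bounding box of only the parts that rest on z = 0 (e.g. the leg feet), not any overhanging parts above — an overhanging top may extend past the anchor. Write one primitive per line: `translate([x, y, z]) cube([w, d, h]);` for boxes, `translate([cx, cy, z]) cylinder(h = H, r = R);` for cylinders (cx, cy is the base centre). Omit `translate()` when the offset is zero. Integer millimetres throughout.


translate([378, 485, 0]) cylinder(h = 17, r = 102);
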